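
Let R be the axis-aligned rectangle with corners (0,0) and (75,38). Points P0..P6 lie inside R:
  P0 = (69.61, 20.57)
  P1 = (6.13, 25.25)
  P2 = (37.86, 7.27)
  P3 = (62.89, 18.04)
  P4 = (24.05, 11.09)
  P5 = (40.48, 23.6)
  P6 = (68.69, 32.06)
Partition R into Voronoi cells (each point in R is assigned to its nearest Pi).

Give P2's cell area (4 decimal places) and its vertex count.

Area of P2's cell: 333.3819 (4 vertices)

1. box [0,75]×[0,38]: [(0, 0) (75, 0) (75, 38) (0, 38)]
2. ⊥bis P2·P0 via (53.735,13.92): [(0, 0) (59.5661, 0) (43.6479, 38) (0, 38)]  |A|=1961.066
3. ⊥bis P2·P1 via (21.995,16.26): [(12.7812, 0) (59.5661, 0) (43.6479, 38) (34.3141, 38)]  |A|=1066.2558
4. ⊥bis P2·P3 via (50.375,12.655): [(12.7812, 0) (55.8202, 0) (39.4695, 38) (34.3141, 38)]  |A|=915.6941
5. ⊥bis P2·P4 via (30.955,9.18): [(28.4157, 0) (55.8202, 0) (39.4695, 38) (38.9269, 38)]  |A|=530.9941
6. ⊥bis P2·P5 via (39.17,15.435): [(32.9608, 16.4312) (28.4157, 0) (55.8202, 0) (49.921, 13.7101)]  |A|=333.3819
7. ⊥bis P2·P6 via (53.275,19.665): [(32.9608, 16.4312) (28.4157, 0) (55.8202, 0) (49.921, 13.7101)]  |A|=333.3819
8. canonical 4-gon: [(32.9608, 16.4312) (28.4157, 0) (55.8202, 0) (49.921, 13.7101)]
9. shoelace: 333.3819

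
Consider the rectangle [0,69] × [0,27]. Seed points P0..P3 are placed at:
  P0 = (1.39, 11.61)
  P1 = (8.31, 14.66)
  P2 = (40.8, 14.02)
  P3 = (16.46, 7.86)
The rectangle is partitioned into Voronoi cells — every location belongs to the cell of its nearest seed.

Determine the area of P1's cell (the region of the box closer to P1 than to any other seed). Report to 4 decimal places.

Area of P1's cell: 279.0769

1. box [0,69]×[0,27]: [(0, 0) (69, 0) (69, 27) (0, 27)]
2. ⊥bis P1·P0 via (4.85,13.135): [(0, 24.1389) (10.6393, 0) (69, 0) (69, 27) (0, 27)]  |A|=1734.5897
3. ⊥bis P1·P2 via (24.555,14.34): [(0, 24.1389) (10.6393, 0) (24.2725, 0) (24.8044, 27) (0, 27)]  |A|=534.1279
4. ⊥bis P1·P3 via (12.385,11.26): [(0, 24.1389) (7.9953, 5.9988) (24.7871, 26.1243) (24.8044, 27) (0, 27)]  |A|=279.0769
5. canonical 5-gon: [(0, 24.1389) (7.9953, 5.9988) (24.7871, 26.1243) (24.8044, 27) (0, 27)]
6. shoelace: 279.0769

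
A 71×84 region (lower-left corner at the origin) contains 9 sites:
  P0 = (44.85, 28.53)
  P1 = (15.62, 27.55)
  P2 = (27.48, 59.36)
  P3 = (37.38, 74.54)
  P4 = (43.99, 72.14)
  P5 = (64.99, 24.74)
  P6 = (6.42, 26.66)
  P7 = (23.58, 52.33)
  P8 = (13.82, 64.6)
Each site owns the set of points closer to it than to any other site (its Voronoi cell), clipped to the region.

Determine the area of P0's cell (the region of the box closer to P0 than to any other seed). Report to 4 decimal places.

Area of P0's cell: 1113.7191

1. box [0,71]×[0,84]: [(0, 0) (71, 0) (71, 84) (0, 84)]
2. ⊥bis P0·P1 via (30.235,28.04): [(31.1751, 0) (71, 0) (71, 84) (28.3588, 84)]  |A|=3463.5753
3. ⊥bis P0·P2 via (36.165,43.945): [(29.8216, 40.371) (31.1751, 0) (71, 0) (71, 63.5715)]  |A|=2112.7726
4. ⊥bis P0·P3 via (41.115,51.535): [(53.0862, 53.4786) (29.8216, 40.371) (31.1751, 0) (71, 0) (71, 56.387)]  |A|=2048.422
5. ⊥bis P0·P4 via (44.42,50.335): [(47.6186, 50.3981) (29.8216, 40.371) (31.1751, 0) (71, 0) (71, 50.8592)]  |A|=1964.1567
6. ⊥bis P0·P5 via (54.92,26.635): [(59.4357, 50.6311) (47.6186, 50.3981) (29.8216, 40.371) (31.1751, 0) (49.9078, 0)]  |A|=1136.1182
7. ⊥bis P0·P6 via (25.635,27.595): [(59.4357, 50.6311) (47.6186, 50.3981) (29.8216, 40.371) (31.1751, 0) (49.9078, 0)]  |A|=1136.1182
8. ⊥bis P0·P7 via (34.215,40.43): [(59.4357, 50.6311) (47.6186, 50.3981) (41.5309, 46.9682) (29.9475, 36.6161) (31.1751, 0) (49.9078, 0)]  |A|=1113.7191
9. ⊥bis P0·P8 via (29.335,46.565): [(59.4357, 50.6311) (47.6186, 50.3981) (41.5309, 46.9682) (29.9475, 36.6161) (31.1751, 0) (49.9078, 0)]  |A|=1113.7191
10. canonical 6-gon: [(59.4357, 50.6311) (47.6186, 50.3981) (41.5309, 46.9682) (29.9475, 36.6161) (31.1751, 0) (49.9078, 0)]
11. shoelace: 1113.7191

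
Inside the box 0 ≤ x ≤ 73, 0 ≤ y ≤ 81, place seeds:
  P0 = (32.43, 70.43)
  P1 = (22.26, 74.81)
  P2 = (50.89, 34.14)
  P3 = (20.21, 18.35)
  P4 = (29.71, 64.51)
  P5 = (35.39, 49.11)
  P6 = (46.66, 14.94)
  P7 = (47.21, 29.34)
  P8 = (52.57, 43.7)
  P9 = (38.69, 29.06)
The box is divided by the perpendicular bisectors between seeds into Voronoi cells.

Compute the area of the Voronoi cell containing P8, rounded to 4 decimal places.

Area of P8's cell: 887.6418

1. box [0,73]×[0,81]: [(0, 0) (73, 0) (73, 81) (0, 81)]
2. ⊥bis P8·P0 via (42.5,57.065): [(0, 25.0429) (0, 0) (73, 0) (73, 80.0455)]  |A|=3835.7293
3. ⊥bis P8·P1 via (37.415,59.255): [(10.1474, 32.6886) (0, 22.8021) (0, 0) (73, 0) (73, 80.0455)]  |A|=3824.3602
4. ⊥bis P8·P2 via (51.73,38.92): [(24.7179, 43.6669) (73, 35.1822) (73, 80.0455)]  |A|=1083.0487
5. ⊥bis P8·P3 via (36.39,31.025): [(25.8302, 44.5049) (26.769, 43.3064) (73, 35.1822) (73, 80.0455)]  |A|=1081.9888
6. ⊥bis P8·P4 via (41.14,54.105): [(46.7487, 60.2663) (30.6836, 42.6185) (73, 35.1822) (73, 80.0455)]  |A|=1021.9872
7. ⊥bis P8·P5 via (43.98,46.405): [(48.8415, 61.843) (42.1529, 40.603) (73, 35.1822) (73, 80.0455)]  |A|=887.6418
8. ⊥bis P8·P6 via (49.615,29.32): [(48.8415, 61.843) (42.1529, 40.603) (73, 35.1822) (73, 80.0455)]  |A|=887.6418
9. ⊥bis P8·P7 via (49.89,36.52): [(48.8415, 61.843) (42.1529, 40.603) (73, 35.1822) (73, 80.0455)]  |A|=887.6418
10. ⊥bis P8·P9 via (45.63,36.38): [(48.8415, 61.843) (42.1529, 40.603) (73, 35.1822) (73, 80.0455)]  |A|=887.6418
11. canonical 4-gon: [(48.8415, 61.843) (42.1529, 40.603) (73, 35.1822) (73, 80.0455)]
12. shoelace: 887.6418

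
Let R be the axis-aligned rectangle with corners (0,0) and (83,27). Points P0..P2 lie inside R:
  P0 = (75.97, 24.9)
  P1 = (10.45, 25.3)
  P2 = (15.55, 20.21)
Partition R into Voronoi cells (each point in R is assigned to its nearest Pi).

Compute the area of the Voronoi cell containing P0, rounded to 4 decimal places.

1. box [0,83]×[0,27]: [(0, 0) (83, 0) (83, 27) (0, 27)]
2. ⊥bis P0·P1 via (43.21,25.1): [(43.0568, 0) (83, 0) (83, 27) (43.2216, 27)]  |A|=1076.2421
3. ⊥bis P0·P2 via (45.76,22.555): [(47.5108, 0) (83, 0) (83, 27) (45.415, 27)]  |A|=986.5023
4. canonical 4-gon: [(47.5108, 0) (83, 0) (83, 27) (45.415, 27)]
5. shoelace: 986.5023

Area of P0's cell: 986.5023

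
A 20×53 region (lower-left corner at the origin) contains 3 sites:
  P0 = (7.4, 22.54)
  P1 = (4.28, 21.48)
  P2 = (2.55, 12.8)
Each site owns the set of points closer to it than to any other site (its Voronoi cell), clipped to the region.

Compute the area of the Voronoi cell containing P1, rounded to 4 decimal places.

1. box [0,20]×[0,53]: [(0, 0) (20, 0) (20, 53) (0, 53)]
2. ⊥bis P1·P0 via (5.84,22.01): [(0, 39.1994) (0, 0) (13.3178, 0)]  |A|=261.0243
3. ⊥bis P1·P2 via (3.415,17.14): [(7.7909, 16.2679) (0, 39.1994) (0, 17.8206)]  |A|=83.2796
4. canonical 3-gon: [(7.7909, 16.2679) (0, 39.1994) (0, 17.8206)]
5. shoelace: 83.2796

Area of P1's cell: 83.2796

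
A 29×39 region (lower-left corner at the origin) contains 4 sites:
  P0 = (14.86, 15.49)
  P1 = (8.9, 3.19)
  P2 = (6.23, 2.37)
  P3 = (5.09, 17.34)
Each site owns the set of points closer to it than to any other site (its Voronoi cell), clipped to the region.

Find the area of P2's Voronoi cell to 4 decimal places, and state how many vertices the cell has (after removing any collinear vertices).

1. box [0,29]×[0,39]: [(0, 0) (29, 0) (29, 39) (0, 39)]
2. ⊥bis P2·P0 via (10.545,8.93): [(0, 15.8662) (0, 0) (24.1211, 0)]  |A|=191.3553
3. ⊥bis P2·P1 via (7.565,2.78): [(4.4437, 12.9433) (0, 15.8662) (0, 0) (8.4188, 0)]  |A|=89.7357
4. ⊥bis P2·P3 via (5.66,9.855): [(5.3983, 9.8351) (0, 9.424) (0, 0) (8.4188, 0)]  |A|=66.8363
5. canonical 4-gon: [(5.3983, 9.8351) (0, 9.424) (0, 0) (8.4188, 0)]
6. shoelace: 66.8363

Area of P2's cell: 66.8363 (4 vertices)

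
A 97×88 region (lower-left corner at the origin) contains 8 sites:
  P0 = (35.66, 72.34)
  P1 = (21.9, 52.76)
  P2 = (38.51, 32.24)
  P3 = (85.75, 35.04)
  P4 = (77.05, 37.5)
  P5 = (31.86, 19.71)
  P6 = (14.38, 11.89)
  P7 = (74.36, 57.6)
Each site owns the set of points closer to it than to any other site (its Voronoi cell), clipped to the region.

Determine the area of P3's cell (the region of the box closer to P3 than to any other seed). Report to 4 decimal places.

Area of P3's cell: 961.6201

1. box [0,97]×[0,88]: [(0, 0) (97, 0) (97, 88) (0, 88)]
2. ⊥bis P3·P0 via (60.705,53.69): [(20.7242, 0) (97, 0) (97, 88) (86.2543, 88)]  |A|=3828.9461
3. ⊥bis P3·P1 via (53.825,43.9): [(54.0687, 44.7782) (41.6416, 0) (97, 0) (97, 88) (86.2543, 88)]  |A|=3360.6247
4. ⊥bis P3·P2 via (62.13,33.64): [(60.9242, 53.9843) (64.1239, 0) (97, 0) (97, 88) (86.2543, 88)]  |A|=2657.4954
5. ⊥bis P3·P4 via (81.4,36.27): [(71.1443, 0) (97, 0) (97, 88) (96.0271, 88)]  |A|=1180.4563
6. ⊥bis P3·P5 via (58.805,27.375): [(71.1443, 0) (97, 0) (97, 88) (96.0271, 88)]  |A|=1180.4563
7. ⊥bis P3·P6 via (50.065,23.465): [(71.1443, 0) (97, 0) (97, 88) (96.0271, 88)]  |A|=1180.4563
8. ⊥bis P3·P7 via (80.055,46.32): [(84.9389, 48.7858) (71.1443, 0) (97, 0) (97, 54.8751)]  |A|=961.6201
9. canonical 4-gon: [(84.9389, 48.7858) (71.1443, 0) (97, 0) (97, 54.8751)]
10. shoelace: 961.6201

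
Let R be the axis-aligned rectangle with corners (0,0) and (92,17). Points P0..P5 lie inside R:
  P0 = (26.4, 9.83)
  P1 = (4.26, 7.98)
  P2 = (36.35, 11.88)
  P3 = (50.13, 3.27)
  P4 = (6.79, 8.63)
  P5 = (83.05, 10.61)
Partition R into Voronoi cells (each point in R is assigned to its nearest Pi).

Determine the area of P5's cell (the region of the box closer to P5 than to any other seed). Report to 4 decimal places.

Area of P5's cell: 437.8830

1. box [0,92]×[0,17]: [(0, 0) (92, 0) (92, 17) (0, 17)]
2. ⊥bis P5·P0 via (54.725,10.22): [(54.8657, 0) (92, 0) (92, 17) (54.6316, 17)]  |A|=633.2724
3. ⊥bis P5·P1 via (43.655,9.295): [(54.8657, 0) (92, 0) (92, 17) (54.6316, 17)]  |A|=633.2724
4. ⊥bis P5·P2 via (59.7,11.245): [(59.3942, 0) (92, 0) (92, 17) (59.8565, 17)]  |A|=550.369
5. ⊥bis P5·P3 via (66.59,6.94): [(68.1374, 0) (92, 0) (92, 17) (64.347, 17)]  |A|=437.883
6. ⊥bis P5·P4 via (44.92,9.62): [(68.1374, 0) (92, 0) (92, 17) (64.347, 17)]  |A|=437.883
7. canonical 4-gon: [(68.1374, 0) (92, 0) (92, 17) (64.347, 17)]
8. shoelace: 437.883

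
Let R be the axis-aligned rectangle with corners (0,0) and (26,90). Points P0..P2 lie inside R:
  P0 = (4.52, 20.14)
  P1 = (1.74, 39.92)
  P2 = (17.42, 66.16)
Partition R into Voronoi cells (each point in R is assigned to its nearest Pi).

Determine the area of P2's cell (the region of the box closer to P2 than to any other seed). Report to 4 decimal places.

1. box [0,26]×[0,90]: [(0, 0) (26, 0) (26, 90) (0, 90)]
2. ⊥bis P2·P0 via (10.97,43.15): [(0, 46.225) (26, 38.9369) (26, 90) (0, 90)]  |A|=1232.8949
3. ⊥bis P2·P1 via (9.58,53.04): [(0, 58.7646) (26, 43.228) (26, 90) (0, 90)]  |A|=1014.0951
4. canonical 4-gon: [(0, 58.7646) (26, 43.228) (26, 90) (0, 90)]
5. shoelace: 1014.0951

Area of P2's cell: 1014.0951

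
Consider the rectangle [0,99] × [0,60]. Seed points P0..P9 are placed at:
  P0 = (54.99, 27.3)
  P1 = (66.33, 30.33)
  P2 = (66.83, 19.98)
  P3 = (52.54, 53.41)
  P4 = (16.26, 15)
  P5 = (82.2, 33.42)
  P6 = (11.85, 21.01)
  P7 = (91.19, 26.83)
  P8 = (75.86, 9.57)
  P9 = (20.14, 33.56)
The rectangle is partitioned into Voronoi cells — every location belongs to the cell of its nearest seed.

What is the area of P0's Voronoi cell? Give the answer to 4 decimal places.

Area of P0's cell: 709.7763

1. box [0,99]×[0,60]: [(0, 0) (99, 0) (99, 60) (0, 60)]
2. ⊥bis P0·P1 via (60.66,28.815): [(0, 0) (68.3592, 0) (52.3275, 60) (0, 60)]  |A|=3620.6024
3. ⊥bis P0·P2 via (60.91,23.64): [(0, 0) (46.2947, 0) (61.7009, 24.9193) (52.3275, 60) (0, 60)]  |A|=3345.6863
4. ⊥bis P0·P3 via (53.765,40.355): [(0, 35.31) (0, 0) (46.2947, 0) (61.7009, 24.9193) (57.4833, 40.7039)]  |A|=2131.1971
5. ⊥bis P0·P4 via (35.625,21.15): [(30.2272, 38.1464) (42.3419, 0) (46.2947, 0) (61.7009, 24.9193) (57.4833, 40.7039)]  |A|=789.9403
6. ⊥bis P0·P5 via (68.595,30.36): [(30.2272, 38.1464) (42.3419, 0) (46.2947, 0) (61.7009, 24.9193) (57.4833, 40.7039)]  |A|=789.9403
7. ⊥bis P0·P6 via (33.42,24.155): [(31.3644, 38.2531) (32.3584, 31.4357) (42.3419, 0) (46.2947, 0) (61.7009, 24.9193) (57.4833, 40.7039)]  |A|=786.0109
8. ⊥bis P0·P7 via (73.09,27.065): [(31.3644, 38.2531) (32.3584, 31.4357) (42.3419, 0) (46.2947, 0) (61.7009, 24.9193) (57.4833, 40.7039)]  |A|=786.0109
9. ⊥bis P0·P8 via (65.425,18.435): [(31.3644, 38.2531) (32.3584, 31.4357) (42.3419, 0) (46.2947, 0) (61.7009, 24.9193) (57.4833, 40.7039)]  |A|=786.0109
10. ⊥bis P0·P9 via (37.565,30.43): [(39.1006, 38.979) (35.7994, 20.6008) (42.3419, 0) (46.2947, 0) (61.7009, 24.9193) (57.4833, 40.7039)]  |A|=709.7763
11. canonical 6-gon: [(39.1006, 38.979) (35.7994, 20.6008) (42.3419, 0) (46.2947, 0) (61.7009, 24.9193) (57.4833, 40.7039)]
12. shoelace: 709.7763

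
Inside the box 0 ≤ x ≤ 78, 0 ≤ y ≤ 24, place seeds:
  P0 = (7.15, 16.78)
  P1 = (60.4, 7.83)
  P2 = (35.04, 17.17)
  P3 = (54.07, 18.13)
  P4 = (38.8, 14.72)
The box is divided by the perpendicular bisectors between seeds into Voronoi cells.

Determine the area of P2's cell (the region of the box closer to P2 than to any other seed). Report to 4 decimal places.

1. box [0,78]×[0,24]: [(0, 0) (78, 0) (78, 24) (0, 24)]
2. ⊥bis P2·P0 via (21.095,16.975): [(21.3324, 0) (78, 0) (78, 24) (20.9968, 24)]  |A|=1364.0504
3. ⊥bis P2·P1 via (47.72,12.5): [(21.3324, 0) (43.1163, 0) (51.9554, 24) (20.9968, 24)]  |A|=632.9108
4. ⊥bis P2·P3 via (44.555,17.65): [(21.3324, 0) (43.1163, 0) (45.1648, 5.5621) (44.2347, 24) (20.9968, 24)]  |A|=561.7336
5. ⊥bis P2·P4 via (36.92,15.945): [(21.3324, 0) (26.5303, 0) (42.1686, 24) (20.9968, 24)]  |A|=316.4373
6. canonical 4-gon: [(21.3324, 0) (26.5303, 0) (42.1686, 24) (20.9968, 24)]
7. shoelace: 316.4373

Area of P2's cell: 316.4373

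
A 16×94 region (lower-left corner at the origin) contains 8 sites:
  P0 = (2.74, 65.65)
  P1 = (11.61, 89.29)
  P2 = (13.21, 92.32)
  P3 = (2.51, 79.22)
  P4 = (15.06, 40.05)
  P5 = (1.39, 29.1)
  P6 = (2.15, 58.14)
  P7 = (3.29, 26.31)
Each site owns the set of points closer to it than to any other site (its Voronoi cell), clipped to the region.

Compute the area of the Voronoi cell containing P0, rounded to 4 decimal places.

1. box [0,16]×[0,94]: [(0, 0) (16, 0) (16, 94) (0, 94)]
2. ⊥bis P0·P1 via (7.175,77.47): [(0, 80.1621) (0, 0) (16, 0) (16, 74.1588)]  |A|=1234.5672
3. ⊥bis P0·P2 via (7.975,78.985): [(0, 80.1621) (0, 0) (16, 0) (16, 74.1588)]  |A|=1234.5672
4. ⊥bis P0·P3 via (2.625,72.435): [(0, 72.3905) (0, 0) (16, 0) (16, 72.6617)]  |A|=1160.4176
5. ⊥bis P0·P4 via (8.9,52.85): [(0, 72.3905) (0, 48.5669) (16, 56.2669) (16, 72.6617)]  |A|=321.7476
6. ⊥bis P0·P5 via (2.065,47.375): [(0, 72.3905) (0, 48.5669) (16, 56.2669) (16, 72.6617)]  |A|=321.7476
7. ⊥bis P0·P6 via (2.445,61.895): [(0, 72.3905) (0, 62.0871) (16, 60.8301) (16, 72.6617)]  |A|=177.0802
8. ⊥bis P0·P7 via (3.015,45.98): [(0, 72.3905) (0, 62.0871) (16, 60.8301) (16, 72.6617)]  |A|=177.0802
9. canonical 4-gon: [(0, 72.3905) (0, 62.0871) (16, 60.8301) (16, 72.6617)]
10. shoelace: 177.0802

Area of P0's cell: 177.0802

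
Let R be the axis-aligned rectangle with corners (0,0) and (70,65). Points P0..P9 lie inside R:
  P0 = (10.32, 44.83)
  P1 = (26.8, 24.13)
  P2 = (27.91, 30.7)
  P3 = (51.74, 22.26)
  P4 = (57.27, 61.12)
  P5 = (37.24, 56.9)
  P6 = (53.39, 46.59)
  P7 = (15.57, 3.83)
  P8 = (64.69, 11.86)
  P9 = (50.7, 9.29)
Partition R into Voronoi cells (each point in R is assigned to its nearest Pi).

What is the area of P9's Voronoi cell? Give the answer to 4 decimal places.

1. box [0,70]×[0,65]: [(0, 0) (70, 0) (70, 65) (0, 65)]
2. ⊥bis P9·P0 via (30.51,27.06): [(6.6934, 0) (70, 0) (70, 65) (63.9025, 65)]  |A|=2255.633
3. ⊥bis P9·P1 via (38.75,16.71): [(28.3744, 0) (70, 0) (70, 65) (68.7343, 65)]  |A|=1393.9682
4. ⊥bis P9·P2 via (39.305,19.995): [(43.684, 24.6562) (28.3744, 0) (70, 0) (70, 52.6685)]  |A|=1206.1773
5. ⊥bis P9·P3 via (51.22,15.775): [(38.7884, 16.7718) (28.3744, 0) (70, 0) (70, 14.2691)]  |A|=571.7497
6. ⊥bis P9·P4 via (53.985,35.205): [(38.7884, 16.7718) (28.3744, 0) (70, 0) (70, 14.2691)]  |A|=571.7497
7. ⊥bis P9·P5 via (43.97,33.095): [(38.7884, 16.7718) (28.3744, 0) (70, 0) (70, 14.2691)]  |A|=571.7497
8. ⊥bis P9·P6 via (52.045,27.94): [(38.7884, 16.7718) (28.3744, 0) (70, 0) (70, 14.2691)]  |A|=571.7497
9. ⊥bis P9·P7 via (33.135,6.56): [(38.7884, 16.7718) (32.9974, 7.4454) (34.1546, 0) (70, 0) (70, 14.2691)]  |A|=550.2321
10. ⊥bis P9·P8 via (57.695,10.575): [(56.8223, 15.3258) (38.7884, 16.7718) (32.9974, 7.4454) (34.1546, 0) (59.6377, 0)]  |A|=376.8092
11. canonical 5-gon: [(56.8223, 15.3258) (38.7884, 16.7718) (32.9974, 7.4454) (34.1546, 0) (59.6377, 0)]
12. shoelace: 376.8092

Area of P9's cell: 376.8092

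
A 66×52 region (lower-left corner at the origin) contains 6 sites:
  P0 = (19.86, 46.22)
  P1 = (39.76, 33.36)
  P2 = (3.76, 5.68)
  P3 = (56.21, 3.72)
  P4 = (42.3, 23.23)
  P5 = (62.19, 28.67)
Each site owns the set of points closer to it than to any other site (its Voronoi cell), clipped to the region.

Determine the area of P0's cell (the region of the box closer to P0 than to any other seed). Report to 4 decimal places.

Area of P0's cell: 748.0944

1. box [0,66]×[0,52]: [(0, 0) (66, 0) (66, 52) (0, 52)]
2. ⊥bis P0·P1 via (29.81,39.79): [(0, 0) (4.0965, 0) (37.7005, 52) (0, 52)]  |A|=1086.7206
3. ⊥bis P0·P2 via (11.81,25.95): [(0, 30.6402) (19.0166, 23.088) (37.7005, 52) (0, 52)]  |A|=748.0944
4. ⊥bis P0·P3 via (38.035,24.97): [(0, 30.6402) (19.0166, 23.088) (37.7005, 52) (0, 52)]  |A|=748.0944
5. ⊥bis P0·P4 via (31.08,34.725): [(0, 30.6402) (19.0166, 23.088) (37.7005, 52) (0, 52)]  |A|=748.0944
6. ⊥bis P0·P5 via (41.025,37.445): [(0, 30.6402) (19.0166, 23.088) (37.7005, 52) (0, 52)]  |A|=748.0944
7. canonical 4-gon: [(0, 30.6402) (19.0166, 23.088) (37.7005, 52) (0, 52)]
8. shoelace: 748.0944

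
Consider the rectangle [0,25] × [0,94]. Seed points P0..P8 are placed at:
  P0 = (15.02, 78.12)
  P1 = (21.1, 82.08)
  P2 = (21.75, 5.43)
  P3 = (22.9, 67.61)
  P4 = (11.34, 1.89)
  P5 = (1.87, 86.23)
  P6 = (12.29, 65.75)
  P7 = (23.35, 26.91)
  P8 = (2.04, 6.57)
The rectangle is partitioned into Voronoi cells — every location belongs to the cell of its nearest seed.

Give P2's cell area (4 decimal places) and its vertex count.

Area of P2's cell: 164.5373 (5 vertices)

1. box [0,25]×[0,94]: [(0, 0) (25, 0) (25, 94) (0, 94)]
2. ⊥bis P2·P0 via (18.385,41.775): [(0, 40.0728) (0, 0) (25, 0) (25, 42.3874)]  |A|=1030.7534
3. ⊥bis P2·P1 via (21.425,43.755): [(0, 40.0728) (0, 0) (25, 0) (25, 42.3874)]  |A|=1030.7534
4. ⊥bis P2·P3 via (22.325,36.52): [(0, 36.9329) (0, 0) (25, 0) (25, 36.4705)]  |A|=917.5428
5. ⊥bis P2·P4 via (16.545,3.66): [(5.2634, 36.8355) (17.7896, 0) (25, 0) (25, 36.4705)]  |A|=492.7014
6. ⊥bis P2·P5 via (11.81,45.83): [(5.2634, 36.8355) (17.7896, 0) (25, 0) (25, 36.4705)]  |A|=492.7014
7. ⊥bis P2·P6 via (17.02,35.59): [(22.8841, 36.5097) (6.2608, 33.9026) (17.7896, 0) (25, 0) (25, 36.4705)]  |A|=467.0239
8. ⊥bis P2·P7 via (22.55,16.17): [(12.0243, 16.954) (17.7896, 0) (25, 0) (25, 15.9875)]  |A|=164.8475
9. ⊥bis P2·P8 via (11.895,6): [(12.5264, 16.9166) (12.4553, 15.6866) (17.7896, 0) (25, 0) (25, 15.9875)]  |A|=164.5373
10. canonical 5-gon: [(12.5264, 16.9166) (12.4553, 15.6866) (17.7896, 0) (25, 0) (25, 15.9875)]
11. shoelace: 164.5373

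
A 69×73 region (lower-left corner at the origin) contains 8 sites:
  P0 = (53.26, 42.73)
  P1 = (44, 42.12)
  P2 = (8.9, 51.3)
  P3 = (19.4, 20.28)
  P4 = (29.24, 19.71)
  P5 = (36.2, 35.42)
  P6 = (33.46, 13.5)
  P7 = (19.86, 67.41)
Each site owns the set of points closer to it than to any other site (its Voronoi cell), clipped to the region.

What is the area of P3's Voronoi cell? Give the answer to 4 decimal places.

1. box [0,69]×[0,73]: [(0, 0) (69, 0) (69, 73) (0, 73)]
2. ⊥bis P3·P0 via (36.33,31.505): [(0, 0) (57.2186, 0) (8.8178, 73) (0, 73)]  |A|=2410.3282
3. ⊥bis P3·P1 via (31.7,31.2): [(0, 66.906) (0, 0) (57.2186, 0) (50.7856, 9.7025)]  |A|=1976.5129
4. ⊥bis P3·P2 via (14.15,35.79): [(24.5113, 39.2972) (0, 31.0003) (0, 0) (57.2186, 0) (50.7856, 9.7025)]  |A|=1536.4659
5. ⊥bis P3·P4 via (24.32,19.995): [(25.3813, 38.3172) (24.5113, 39.2972) (0, 31.0003) (0, 0) (23.1618, 0)]  |A|=852.782
6. ⊥bis P3·P5 via (27.8,27.85): [(24.9577, 31.0039) (19.1265, 37.4745) (0, 31.0003) (0, 0) (23.1618, 0)]  |A|=826.6573
7. ⊥bis P3·P6 via (26.43,16.89): [(23.8275, 11.4931) (24.9577, 31.0039) (19.1265, 37.4745) (0, 31.0003) (0, 0) (18.2853, 0)]  |A|=798.6346
8. ⊥bis P3·P7 via (19.63,43.845): [(23.8275, 11.4931) (24.9577, 31.0039) (19.1265, 37.4745) (0, 31.0003) (0, 0) (18.2853, 0)]  |A|=798.6346
9. canonical 6-gon: [(23.8275, 11.4931) (24.9577, 31.0039) (19.1265, 37.4745) (0, 31.0003) (0, 0) (18.2853, 0)]
10. shoelace: 798.6346

Area of P3's cell: 798.6346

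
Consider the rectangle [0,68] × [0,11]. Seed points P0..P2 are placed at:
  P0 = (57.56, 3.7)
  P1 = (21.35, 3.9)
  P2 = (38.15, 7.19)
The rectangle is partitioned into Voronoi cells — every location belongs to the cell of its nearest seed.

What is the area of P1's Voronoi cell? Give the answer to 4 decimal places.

Area of P1's cell: 327.3469

1. box [0,68]×[0,11]: [(0, 0) (68, 0) (68, 11) (0, 11)]
2. ⊥bis P1·P0 via (39.455,3.8): [(0, 0) (39.434, 0) (39.4948, 11) (0, 11)]  |A|=434.1083
3. ⊥bis P1·P2 via (29.75,5.545): [(0, 0) (30.8359, 0) (28.6817, 11) (0, 11)]  |A|=327.3469
4. canonical 4-gon: [(0, 0) (30.8359, 0) (28.6817, 11) (0, 11)]
5. shoelace: 327.3469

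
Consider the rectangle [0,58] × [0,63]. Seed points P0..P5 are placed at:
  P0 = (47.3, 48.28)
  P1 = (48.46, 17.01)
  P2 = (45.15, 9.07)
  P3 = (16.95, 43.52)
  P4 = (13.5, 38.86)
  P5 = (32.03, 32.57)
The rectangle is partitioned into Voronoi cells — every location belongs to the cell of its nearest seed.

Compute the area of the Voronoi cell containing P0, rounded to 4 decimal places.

1. box [0,58]×[0,63]: [(0, 0) (58, 0) (58, 63) (0, 63)]
2. ⊥bis P0·P1 via (47.88,32.645): [(0, 30.8688) (58, 33.0204) (58, 63) (0, 63)]  |A|=1801.2119
3. ⊥bis P0·P2 via (46.225,28.675): [(0, 31.2097) (3.7074, 31.0064) (58, 33.0204) (58, 63) (0, 63)]  |A|=1800.5801
4. ⊥bis P0·P3 via (32.125,45.9): [(34.283, 32.1406) (58, 33.0204) (58, 63) (29.4431, 63)]  |A|=796.1377
5. ⊥bis P0·P4 via (30.4,43.57): [(34.283, 32.1406) (58, 33.0204) (58, 63) (29.4431, 63)]  |A|=796.1377
6. ⊥bis P0·P5 via (39.665,40.425): [(31.782, 48.0873) (47.6769, 32.6375) (58, 33.0204) (58, 63) (29.4431, 63)]  |A|=688.7221
7. canonical 5-gon: [(31.782, 48.0873) (47.6769, 32.6375) (58, 33.0204) (58, 63) (29.4431, 63)]
8. shoelace: 688.7221

Area of P0's cell: 688.7221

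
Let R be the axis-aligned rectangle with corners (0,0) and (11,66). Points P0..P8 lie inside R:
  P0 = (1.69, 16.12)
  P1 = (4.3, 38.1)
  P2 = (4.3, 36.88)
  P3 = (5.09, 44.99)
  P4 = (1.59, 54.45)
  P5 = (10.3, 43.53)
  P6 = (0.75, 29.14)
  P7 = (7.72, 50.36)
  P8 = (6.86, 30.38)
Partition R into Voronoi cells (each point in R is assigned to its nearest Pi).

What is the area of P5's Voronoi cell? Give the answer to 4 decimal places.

1. box [0,11]×[0,66]: [(0, 0) (11, 0) (11, 66) (0, 66)]
2. ⊥bis P5·P0 via (5.995,29.825): [(0, 31.7081) (11, 28.2528) (11, 66) (0, 66)]  |A|=396.2146
3. ⊥bis P5·P1 via (7.3,40.815): [(0, 48.8813) (11, 36.7266) (11, 66) (0, 66)]  |A|=255.1565
4. ⊥bis P5·P2 via (7.3,40.205): [(0, 48.8813) (10.3091, 37.49) (11, 36.8667) (11, 66) (0, 66)]  |A|=255.1082
5. ⊥bis P5·P3 via (7.695,44.26): [(6.8645, 41.2963) (10.3091, 37.49) (11, 36.8667) (11, 56.0539)]  |A|=39.9159
6. ⊥bis P5·P4 via (5.945,48.99): [(9.9058, 52.1492) (6.8645, 41.2963) (10.3091, 37.49) (11, 36.8667) (11, 53.022)]  |A|=38.2571
7. ⊥bis P5·P6 via (5.525,36.335): [(9.9058, 52.1492) (6.8645, 41.2963) (10.3091, 37.49) (11, 36.8667) (11, 53.022)]  |A|=38.2571
8. ⊥bis P5·P7 via (9.01,46.945): [(8.3808, 46.7073) (6.8645, 41.2963) (10.3091, 37.49) (11, 36.8667) (11, 47.6967)]  |A|=28.9714
9. ⊥bis P5·P8 via (8.58,36.955): [(8.3808, 46.7073) (6.8645, 41.2963) (10.3091, 37.49) (11, 36.8667) (11, 47.6967)]  |A|=28.9714
10. canonical 5-gon: [(8.3808, 46.7073) (6.8645, 41.2963) (10.3091, 37.49) (11, 36.8667) (11, 47.6967)]
11. shoelace: 28.9714

Area of P5's cell: 28.9714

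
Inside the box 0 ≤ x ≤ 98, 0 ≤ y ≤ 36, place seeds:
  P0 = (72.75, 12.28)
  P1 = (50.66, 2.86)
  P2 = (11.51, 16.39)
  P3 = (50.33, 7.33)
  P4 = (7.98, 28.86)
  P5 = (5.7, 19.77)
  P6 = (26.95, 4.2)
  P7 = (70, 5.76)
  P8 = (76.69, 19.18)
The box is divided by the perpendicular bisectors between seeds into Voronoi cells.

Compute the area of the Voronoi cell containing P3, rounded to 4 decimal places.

Area of P3's cell: 662.7948

1. box [0,98]×[0,36]: [(0, 0) (98, 0) (98, 36) (0, 36)]
2. ⊥bis P3·P0 via (61.54,9.805): [(0, 0) (63.7048, 0) (55.7565, 36) (0, 36)]  |A|=2150.304
3. ⊥bis P3·P1 via (50.495,5.095): [(0, 1.3672) (62.3861, 5.9729) (55.7565, 36) (0, 36)]  |A|=1917.4074
4. ⊥bis P3·P2 via (30.92,11.86): [(28.9703, 3.5059) (62.3861, 5.9729) (55.7565, 36) (36.5539, 36)]  |A|=821.8534
5. ⊥bis P3·P4 via (29.155,18.095): [(35.108, 29.8048) (28.9703, 3.5059) (62.3861, 5.9729) (55.7565, 36) (38.2576, 36)]  |A|=816.576
6. ⊥bis P3·P5 via (28.015,13.55): [(35.108, 29.8048) (28.9703, 3.5059) (62.3861, 5.9729) (55.7565, 36) (38.2576, 36)]  |A|=816.576
7. ⊥bis P3·P6 via (38.64,5.765): [(35.3563, 30.2931) (38.8448, 4.2349) (62.3861, 5.9729) (55.7565, 36) (38.2576, 36)]  |A|=684.8821
8. ⊥bis P3·P7 via (60.165,6.545): [(35.3563, 30.2931) (38.8448, 4.2349) (60.1059, 5.8045) (60.7212, 13.5135) (55.7565, 36) (38.2576, 36)]  |A|=676.145
9. ⊥bis P3·P8 via (63.51,13.255): [(35.3563, 30.2931) (38.8448, 4.2349) (60.1059, 5.8045) (60.7212, 13.5135) (58.1418, 25.1964) (53.2851, 36) (38.2576, 36)]  |A|=662.7948
10. canonical 7-gon: [(35.3563, 30.2931) (38.8448, 4.2349) (60.1059, 5.8045) (60.7212, 13.5135) (58.1418, 25.1964) (53.2851, 36) (38.2576, 36)]
11. shoelace: 662.7948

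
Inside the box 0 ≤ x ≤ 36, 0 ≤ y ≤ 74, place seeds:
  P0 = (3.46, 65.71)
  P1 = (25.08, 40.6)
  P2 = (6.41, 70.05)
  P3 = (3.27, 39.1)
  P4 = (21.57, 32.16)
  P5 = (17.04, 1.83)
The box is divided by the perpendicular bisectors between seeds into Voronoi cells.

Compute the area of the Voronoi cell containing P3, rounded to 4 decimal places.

1. box [0,36]×[0,74]: [(0, 0) (36, 0) (36, 74) (0, 74)]
2. ⊥bis P3·P0 via (3.365,52.405): [(0, 52.429) (0, 0) (36, 0) (36, 52.172)]  |A|=1882.8181
3. ⊥bis P3·P1 via (14.175,39.85): [(13.3164, 52.3339) (0, 52.429) (0, 0) (16.9157, 0)]  |A|=791.7162
4. ⊥bis P3·P2 via (4.84,54.575): [(13.3164, 52.3339) (0, 52.429) (0, 0) (16.9157, 0)]  |A|=791.7162
5. ⊥bis P3·P4 via (12.42,35.63): [(14.1513, 40.1951) (13.3164, 52.3339) (0, 52.429) (0, 2.8799)]  |A|=431.3746
6. ⊥bis P3·P5 via (10.155,20.465): [(6.1009, 18.9671) (14.1513, 40.1951) (13.3164, 52.3339) (0, 52.429) (0, 16.7131)]  |A|=389.1773
7. canonical 5-gon: [(6.1009, 18.9671) (14.1513, 40.1951) (13.3164, 52.3339) (0, 52.429) (0, 16.7131)]
8. shoelace: 389.1773

Area of P3's cell: 389.1773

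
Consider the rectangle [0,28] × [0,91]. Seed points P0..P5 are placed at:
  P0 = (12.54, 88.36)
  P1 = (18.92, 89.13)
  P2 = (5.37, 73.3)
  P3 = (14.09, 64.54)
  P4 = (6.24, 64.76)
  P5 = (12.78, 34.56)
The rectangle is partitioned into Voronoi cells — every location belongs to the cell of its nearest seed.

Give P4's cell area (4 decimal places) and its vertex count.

Area of P4's cell: 203.1129 (4 vertices)

1. box [0,28]×[0,91]: [(0, 0) (28, 0) (28, 91) (0, 91)]
2. ⊥bis P4·P0 via (9.39,76.56): [(0, 79.0667) (0, 0) (28, 0) (28, 71.5921)]  |A|=2109.2222
3. ⊥bis P4·P1 via (12.58,76.945): [(17.4606, 74.4056) (0, 79.0667) (0, 0) (28, 0) (28, 68.9218)]  |A|=2095.1506
4. ⊥bis P4·P2 via (5.805,69.03): [(24.192, 70.9031) (0, 68.4386) (0, 0) (28, 0) (28, 68.9218)]  |A|=1951.7048
5. ⊥bis P4·P3 via (10.165,64.65): [(10.3006, 69.488) (0, 68.4386) (0, 0) (8.3532, 0)]  |A|=642.7009
6. ⊥bis P4·P5 via (9.51,49.66): [(9.7463, 49.7112) (10.3006, 69.488) (0, 68.4386) (0, 47.6005)]  |A|=203.1129
7. canonical 4-gon: [(9.7463, 49.7112) (10.3006, 69.488) (0, 68.4386) (0, 47.6005)]
8. shoelace: 203.1129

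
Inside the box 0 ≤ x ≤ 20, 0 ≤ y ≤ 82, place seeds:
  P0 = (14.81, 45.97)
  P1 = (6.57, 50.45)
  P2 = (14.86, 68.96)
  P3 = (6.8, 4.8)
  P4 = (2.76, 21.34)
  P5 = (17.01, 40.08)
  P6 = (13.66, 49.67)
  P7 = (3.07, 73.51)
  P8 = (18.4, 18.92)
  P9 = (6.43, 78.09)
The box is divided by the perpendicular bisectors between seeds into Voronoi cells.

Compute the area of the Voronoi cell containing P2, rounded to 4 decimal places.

1. box [0,20]×[0,82]: [(0, 0) (20, 0) (20, 82) (0, 82)]
2. ⊥bis P2·P0 via (14.835,57.465): [(0, 57.4973) (20, 57.4538) (20, 82) (0, 82)]  |A|=490.4897
3. ⊥bis P2·P1 via (10.715,59.705): [(0, 64.5039) (15.7208, 57.4631) (20, 57.4538) (20, 82) (0, 82)]  |A|=435.4149
4. ⊥bis P2·P3 via (10.83,36.88): [(0, 64.5039) (15.7208, 57.4631) (20, 57.4538) (20, 82) (0, 82)]  |A|=435.4149
5. ⊥bis P2·P4 via (8.81,45.15): [(0, 64.5039) (15.7208, 57.4631) (20, 57.4538) (20, 82) (0, 82)]  |A|=435.4149
6. ⊥bis P2·P5 via (15.935,54.52): [(0, 64.5039) (15.7208, 57.4631) (20, 57.4538) (20, 82) (0, 82)]  |A|=435.4149
7. ⊥bis P2·P6 via (14.26,59.315): [(0, 64.5039) (11.1544, 59.5082) (20, 58.9579) (20, 82) (0, 82)]  |A|=424.4078
8. ⊥bis P2·P7 via (8.965,71.235): [(5.429, 62.0724) (11.1544, 59.5082) (20, 58.9579) (20, 82) (13.1194, 82)]  |A|=246.1956
9. ⊥bis P2·P8 via (16.63,43.94): [(5.429, 62.0724) (11.1544, 59.5082) (20, 58.9579) (20, 82) (13.1194, 82)]  |A|=246.1956
10. ⊥bis P2·P9 via (10.645,73.525): [(9.408, 72.3828) (5.429, 62.0724) (11.1544, 59.5082) (20, 58.9579) (20, 82) (19.8237, 82)]  |A|=213.9573
11. canonical 6-gon: [(9.408, 72.3828) (5.429, 62.0724) (11.1544, 59.5082) (20, 58.9579) (20, 82) (19.8237, 82)]
12. shoelace: 213.9573

Area of P2's cell: 213.9573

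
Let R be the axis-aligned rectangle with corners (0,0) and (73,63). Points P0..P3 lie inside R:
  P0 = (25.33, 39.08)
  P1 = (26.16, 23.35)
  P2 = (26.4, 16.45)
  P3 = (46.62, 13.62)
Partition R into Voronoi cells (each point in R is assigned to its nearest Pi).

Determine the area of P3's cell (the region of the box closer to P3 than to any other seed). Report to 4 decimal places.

1. box [0,73]×[0,63]: [(0, 0) (73, 0) (73, 63) (0, 63)]
2. ⊥bis P3·P0 via (35.975,26.35): [(4.4639, 0) (73, 0) (73, 57.3108)]  |A|=1963.9293
3. ⊥bis P3·P1 via (36.39,18.485): [(42.8737, 32.1188) (27.5992, 0) (73, 0) (73, 57.3108)]  |A|=1592.3899
4. ⊥bis P3·P2 via (36.51,15.035): [(42.8737, 32.1188) (37.2443, 20.2814) (34.4057, 0) (73, 0) (73, 57.3108)]  |A|=1523.3678
5. canonical 5-gon: [(42.8737, 32.1188) (37.2443, 20.2814) (34.4057, 0) (73, 0) (73, 57.3108)]
6. shoelace: 1523.3678

Area of P3's cell: 1523.3678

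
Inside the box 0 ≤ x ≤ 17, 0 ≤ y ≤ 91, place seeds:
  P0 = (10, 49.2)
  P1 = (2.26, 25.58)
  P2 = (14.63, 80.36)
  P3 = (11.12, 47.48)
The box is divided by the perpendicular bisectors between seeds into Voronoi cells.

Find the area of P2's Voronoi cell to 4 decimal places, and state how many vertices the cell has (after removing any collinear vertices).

1. box [0,17]×[0,91]: [(0, 0) (17, 0) (17, 91) (0, 91)]
2. ⊥bis P2·P0 via (12.315,64.78): [(0, 66.6099) (17, 64.0839) (17, 91) (0, 91)]  |A|=436.1033
3. ⊥bis P2·P1 via (8.445,52.97): [(0, 66.6099) (17, 64.0839) (17, 91) (0, 91)]  |A|=436.1033
4. ⊥bis P2·P3 via (12.875,63.92): [(0, 66.6099) (17, 64.0839) (17, 91) (0, 91)]  |A|=436.1033
5. canonical 4-gon: [(0, 66.6099) (17, 64.0839) (17, 91) (0, 91)]
6. shoelace: 436.1033

Area of P2's cell: 436.1033 (4 vertices)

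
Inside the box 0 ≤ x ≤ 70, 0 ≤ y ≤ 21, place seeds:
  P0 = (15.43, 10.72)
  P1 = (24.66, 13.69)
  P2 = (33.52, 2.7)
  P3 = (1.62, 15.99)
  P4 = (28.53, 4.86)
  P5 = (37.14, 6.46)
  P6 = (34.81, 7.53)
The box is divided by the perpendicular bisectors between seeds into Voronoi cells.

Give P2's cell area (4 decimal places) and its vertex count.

1. box [0,70]×[0,21]: [(0, 0) (70, 0) (70, 21) (0, 21)]
2. ⊥bis P2·P0 via (24.475,6.71): [(21.5002, 0) (70, 0) (70, 21) (30.8103, 21)]  |A|=920.7397
3. ⊥bis P2·P1 via (29.09,8.195): [(22.9326, 3.231) (21.5002, 0) (70, 0) (70, 21) (44.9734, 21)]  |A|=794.9077
4. ⊥bis P2·P3 via (17.57,9.345): [(22.9326, 3.231) (21.5002, 0) (70, 0) (70, 21) (44.9734, 21)]  |A|=794.9077
5. ⊥bis P2·P4 via (31.025,3.78): [(34.9977, 12.9577) (29.3888, 0) (70, 0) (70, 21) (44.9734, 21)]  |A|=731.2739
6. ⊥bis P2·P5 via (35.33,4.58): [(32.5358, 7.2702) (29.3888, 0) (40.0871, 0)]  |A|=38.8895
7. ⊥bis P2·P6 via (34.165,5.115): [(35.0082, 4.8898) (31.8684, 5.7284) (29.3888, 0) (40.0871, 0)]  |A|=36.1892
8. canonical 4-gon: [(35.0082, 4.8898) (31.8684, 5.7284) (29.3888, 0) (40.0871, 0)]
9. shoelace: 36.1892

Area of P2's cell: 36.1892 (4 vertices)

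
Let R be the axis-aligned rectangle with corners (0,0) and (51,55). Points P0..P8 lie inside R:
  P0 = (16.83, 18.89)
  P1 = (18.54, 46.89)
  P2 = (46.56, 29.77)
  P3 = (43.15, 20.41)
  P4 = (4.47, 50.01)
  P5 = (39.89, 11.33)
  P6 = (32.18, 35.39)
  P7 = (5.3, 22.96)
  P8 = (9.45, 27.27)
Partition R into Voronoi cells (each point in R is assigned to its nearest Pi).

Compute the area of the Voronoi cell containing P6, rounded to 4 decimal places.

1. box [0,51]×[0,55]: [(0, 0) (51, 0) (51, 55) (0, 55)]
2. ⊥bis P6·P0 via (24.505,27.14): [(0, 49.9371) (51, 2.4916) (51, 55) (0, 55)]  |A|=1468.0682
3. ⊥bis P6·P1 via (25.36,41.14): [(18.3691, 32.8482) (51, 2.4916) (51, 55) (37.0455, 55)]  |A|=1011.2558
4. ⊥bis P6·P2 via (39.37,32.58): [(18.3691, 32.8482) (33.8473, 18.4489) (48.1322, 55) (37.0455, 55)]  |A|=508.5138
5. ⊥bis P6·P3 via (37.665,27.9): [(18.3691, 32.8482) (29.8443, 22.1728) (37.4912, 27.7727) (48.1322, 55) (37.0455, 55)]  |A|=483.0673
6. ⊥bis P6·P4 via (18.325,42.7): [(18.3691, 32.8482) (29.8443, 22.1728) (37.4912, 27.7727) (48.1322, 55) (37.0455, 55)]  |A|=483.0673
7. ⊥bis P6·P5 via (36.035,23.36): [(18.3691, 32.8482) (29.8443, 22.1728) (37.4912, 27.7727) (48.1322, 55) (37.0455, 55)]  |A|=483.0673
8. ⊥bis P6·P7 via (18.74,29.175): [(18.3691, 32.8482) (29.8443, 22.1728) (37.4912, 27.7727) (48.1322, 55) (37.0455, 55)]  |A|=483.0673
9. ⊥bis P6·P8 via (20.815,31.33): [(19.7061, 34.434) (21.2201, 30.1959) (29.8443, 22.1728) (37.4912, 27.7727) (48.1322, 55) (37.0455, 55)]  |A|=479.0336
10. canonical 6-gon: [(19.7061, 34.434) (21.2201, 30.1959) (29.8443, 22.1728) (37.4912, 27.7727) (48.1322, 55) (37.0455, 55)]
11. shoelace: 479.0336

Area of P6's cell: 479.0336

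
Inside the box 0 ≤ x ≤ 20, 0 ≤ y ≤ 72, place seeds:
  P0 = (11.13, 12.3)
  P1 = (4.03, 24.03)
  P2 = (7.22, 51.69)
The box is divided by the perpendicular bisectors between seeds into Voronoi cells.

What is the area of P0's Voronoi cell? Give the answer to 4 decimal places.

1. box [0,20]×[0,72]: [(0, 0) (20, 0) (20, 72) (0, 72)]
2. ⊥bis P0·P1 via (7.58,18.165): [(0, 13.5769) (0, 0) (20, 0) (20, 25.6826)]  |A|=392.5958
3. ⊥bis P0·P2 via (9.175,31.995): [(0, 13.5769) (0, 0) (20, 0) (20, 25.6826)]  |A|=392.5958
4. canonical 4-gon: [(0, 13.5769) (0, 0) (20, 0) (20, 25.6826)]
5. shoelace: 392.5958

Area of P0's cell: 392.5958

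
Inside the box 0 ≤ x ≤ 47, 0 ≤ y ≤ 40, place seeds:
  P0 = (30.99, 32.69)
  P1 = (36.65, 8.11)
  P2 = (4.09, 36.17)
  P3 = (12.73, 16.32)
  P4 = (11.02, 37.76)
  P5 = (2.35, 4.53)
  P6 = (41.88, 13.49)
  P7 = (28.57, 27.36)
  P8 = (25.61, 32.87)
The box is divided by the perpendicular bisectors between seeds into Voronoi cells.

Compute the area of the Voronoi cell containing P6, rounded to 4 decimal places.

1. box [0,47]×[0,40]: [(0, 0) (47, 0) (47, 40) (0, 40)]
2. ⊥bis P6·P0 via (36.435,23.09): [(0, 2.4245) (0, 0) (47, 0) (47, 29.0823)]  |A|=740.4112
3. ⊥bis P6·P1 via (39.265,10.8): [(30.2381, 19.5752) (47, 3.2807) (47, 29.0823)]  |A|=216.2423
4. ⊥bis P6·P2 via (22.985,24.83): [(30.2381, 19.5752) (47, 3.2807) (47, 29.0823)]  |A|=216.2423
5. ⊥bis P6·P3 via (27.305,14.905): [(30.2381, 19.5752) (47, 3.2807) (47, 29.0823)]  |A|=216.2423
6. ⊥bis P6·P4 via (26.45,25.625): [(30.2381, 19.5752) (47, 3.2807) (47, 29.0823)]  |A|=216.2423
7. ⊥bis P6·P5 via (22.115,9.01): [(30.2381, 19.5752) (47, 3.2807) (47, 29.0823)]  |A|=216.2423
8. ⊥bis P6·P7 via (35.225,20.425): [(40.2671, 25.2635) (32.2755, 17.5946) (47, 3.2807) (47, 29.0823)]  |A|=200.516
9. ⊥bis P6·P8 via (33.745,23.18): [(40.2671, 25.2635) (32.2755, 17.5946) (47, 3.2807) (47, 29.0823)]  |A|=200.516
10. canonical 4-gon: [(40.2671, 25.2635) (32.2755, 17.5946) (47, 3.2807) (47, 29.0823)]
11. shoelace: 200.516

Area of P6's cell: 200.5160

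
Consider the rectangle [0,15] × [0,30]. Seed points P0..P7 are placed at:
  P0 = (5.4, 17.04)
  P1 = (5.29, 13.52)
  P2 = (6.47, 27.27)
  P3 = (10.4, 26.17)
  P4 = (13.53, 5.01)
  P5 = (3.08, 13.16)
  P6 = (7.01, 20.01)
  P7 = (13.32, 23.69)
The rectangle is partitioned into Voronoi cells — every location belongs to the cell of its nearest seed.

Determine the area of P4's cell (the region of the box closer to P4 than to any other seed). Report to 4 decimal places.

1. box [0,15]×[0,30]: [(0, 0) (15, 0) (15, 30) (0, 30)]
2. ⊥bis P4·P0 via (9.465,11.025): [(0, 4.6285) (0, 0) (15, 0) (15, 14.7656)]  |A|=145.4555
3. ⊥bis P4·P1 via (9.41,9.265): [(0, 0.1536) (0, 0) (15, 0) (15, 14.6776)]  |A|=111.234
4. ⊥bis P4·P2 via (10,16.14): [(0, 0.1536) (0, 0) (15, 0) (15, 14.6776)]  |A|=111.234
5. ⊥bis P4·P3 via (11.965,15.59): [(0, 0.1536) (0, 0) (15, 0) (15, 14.6776)]  |A|=111.234
6. ⊥bis P4·P5 via (8.305,9.085): [(5.4702, 5.4502) (1.2196, 0) (15, 0) (15, 14.6776)]  |A|=107.4905
7. ⊥bis P4·P6 via (10.27,12.51): [(14.7907, 14.475) (5.4702, 5.4502) (1.2196, 0) (15, 0) (15, 14.566)]  |A|=107.4789
8. ⊥bis P4·P7 via (13.425,14.35): [(14.6761, 14.3641) (5.4702, 5.4502) (1.2196, 0) (15, 0) (15, 14.3677)]  |A|=107.4404
9. canonical 5-gon: [(14.6761, 14.3641) (5.4702, 5.4502) (1.2196, 0) (15, 0) (15, 14.3677)]
10. shoelace: 107.4404

Area of P4's cell: 107.4404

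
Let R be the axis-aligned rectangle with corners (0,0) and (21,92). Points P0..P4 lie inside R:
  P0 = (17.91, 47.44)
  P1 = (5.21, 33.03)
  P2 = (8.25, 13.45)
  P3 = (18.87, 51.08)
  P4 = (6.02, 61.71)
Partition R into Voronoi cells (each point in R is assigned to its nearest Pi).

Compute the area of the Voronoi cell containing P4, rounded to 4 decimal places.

Area of P4's cell: 778.0213

1. box [0,21]×[0,92]: [(0, 0) (21, 0) (21, 92) (0, 92)]
2. ⊥bis P4·P0 via (11.965,54.575): [(0, 44.6056) (21, 62.1031) (21, 92) (0, 92)]  |A|=811.5589
3. ⊥bis P4·P1 via (5.615,47.37): [(0, 47.5286) (3.3931, 47.4328) (21, 62.1031) (21, 92) (0, 92)]  |A|=806.5999
4. ⊥bis P4·P2 via (7.135,37.58): [(0, 47.5286) (3.3931, 47.4328) (21, 62.1031) (21, 92) (0, 92)]  |A|=806.5999
5. ⊥bis P4·P3 via (12.445,56.395): [(0, 47.5286) (3.3931, 47.4328) (8.6645, 51.825) (21, 66.7367) (21, 92) (0, 92)]  |A|=778.0213
6. canonical 6-gon: [(0, 47.5286) (3.3931, 47.4328) (8.6645, 51.825) (21, 66.7367) (21, 92) (0, 92)]
7. shoelace: 778.0213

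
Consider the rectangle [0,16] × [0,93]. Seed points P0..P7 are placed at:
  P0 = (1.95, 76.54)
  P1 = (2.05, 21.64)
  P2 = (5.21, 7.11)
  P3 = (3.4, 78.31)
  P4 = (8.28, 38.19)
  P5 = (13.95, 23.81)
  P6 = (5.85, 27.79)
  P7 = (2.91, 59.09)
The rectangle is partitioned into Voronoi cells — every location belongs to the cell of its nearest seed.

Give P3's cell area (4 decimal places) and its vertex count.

1. box [0,16]×[0,93]: [(0, 0) (16, 0) (16, 93) (0, 93)]
2. ⊥bis P3·P0 via (2.675,77.425): [(0, 79.6164) (16, 66.509) (16, 93) (0, 93)]  |A|=318.9966
3. ⊥bis P3·P1 via (2.725,49.975): [(0, 79.6164) (16, 66.509) (16, 93) (0, 93)]  |A|=318.9966
4. ⊥bis P3·P2 via (4.305,42.71): [(0, 79.6164) (16, 66.509) (16, 93) (0, 93)]  |A|=318.9966
5. ⊥bis P3·P4 via (5.84,58.25): [(0, 79.6164) (16, 66.509) (16, 93) (0, 93)]  |A|=318.9966
6. ⊥bis P3·P5 via (8.675,51.06): [(0, 79.6164) (16, 66.509) (16, 93) (0, 93)]  |A|=318.9966
7. ⊥bis P3·P6 via (4.625,53.05): [(0, 79.6164) (16, 66.509) (16, 93) (0, 93)]  |A|=318.9966
8. ⊥bis P3·P7 via (3.155,68.7): [(0, 79.6164) (13.6522, 68.4324) (16, 68.3725) (16, 93) (0, 93)]  |A|=316.8091
9. canonical 5-gon: [(0, 79.6164) (13.6522, 68.4324) (16, 68.3725) (16, 93) (0, 93)]
10. shoelace: 316.8091

Area of P3's cell: 316.8091 (5 vertices)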